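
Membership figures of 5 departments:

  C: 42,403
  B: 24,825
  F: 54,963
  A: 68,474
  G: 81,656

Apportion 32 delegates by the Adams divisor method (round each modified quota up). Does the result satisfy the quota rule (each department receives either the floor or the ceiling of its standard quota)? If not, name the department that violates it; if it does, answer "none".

none

Standard quotas: C 4.983, B 2.917, F 6.459, A 8.046, G 9.595.
Adams allocation: C 5, B 3, F 7, A 8, G 9.
Every allocation lies between the lower and upper quota.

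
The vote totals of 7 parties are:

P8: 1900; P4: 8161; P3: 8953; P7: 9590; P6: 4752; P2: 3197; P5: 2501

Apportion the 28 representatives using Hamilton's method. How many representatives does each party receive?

The standard divisor is 39054/28 ≈ 1394.786.
Standard quotas: P8 1.3622, P4 5.8511, P3 6.4189, P7 6.8756, P6 3.4070, P2 2.2921, P5 1.7931.
Lower quotas: P8 1, P4 5, P3 6, P7 6, P6 3, P2 2, P5 1 (sum 24, leaving 4 seats).
Remainders in descending order: P7 0.8756, P4 0.8511, P5 0.7931, P3 0.4189, P6 0.4070, P8 0.3622, P2 0.2921.
Largest remainders: P7, P4, P5, P3 receive the extra seats.

P8 1, P4 6, P3 7, P7 7, P6 3, P2 2, P5 2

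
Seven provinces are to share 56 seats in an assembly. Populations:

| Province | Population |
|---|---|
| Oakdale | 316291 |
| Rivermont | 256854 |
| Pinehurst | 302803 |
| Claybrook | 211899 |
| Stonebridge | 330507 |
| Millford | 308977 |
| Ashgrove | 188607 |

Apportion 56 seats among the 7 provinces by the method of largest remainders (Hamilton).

Standard divisor: 1915938 ÷ 56 ≈ 34213.179.
Standard quotas: Oakdale 9.2447, Rivermont 7.5075, Pinehurst 8.8505, Claybrook 6.1935, Stonebridge 9.6602, Millford 9.0309, Ashgrove 5.5127.
Lower quotas: Oakdale 9, Rivermont 7, Pinehurst 8, Claybrook 6, Stonebridge 9, Millford 9, Ashgrove 5 (sum 53, leaving 3 seats).
Remainders in descending order: Pinehurst 0.8505, Stonebridge 0.6602, Ashgrove 0.5127, Rivermont 0.5075, Oakdale 0.2447, Claybrook 0.1935, Millford 0.0309.
The surplus seats go to Pinehurst, Stonebridge, Ashgrove.

Oakdale 9; Rivermont 7; Pinehurst 9; Claybrook 6; Stonebridge 10; Millford 9; Ashgrove 6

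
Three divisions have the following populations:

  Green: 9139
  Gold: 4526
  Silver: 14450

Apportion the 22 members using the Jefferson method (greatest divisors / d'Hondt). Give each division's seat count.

Green: 7, Gold: 3, Silver: 12

Standard divisor 28115/22 ≈ 1277.955; standard quotas: Green 7.151, Gold 3.542, Silver 11.307.
Rounding down gives 7, 3, 11 = 21 seats, so the divisor must be adjusted.
With modified divisor 1200: modified quotas Green 7.616, Gold 3.772, Silver 12.042.
Rounding down: Green 7, Gold 3, Silver 12 (total 22).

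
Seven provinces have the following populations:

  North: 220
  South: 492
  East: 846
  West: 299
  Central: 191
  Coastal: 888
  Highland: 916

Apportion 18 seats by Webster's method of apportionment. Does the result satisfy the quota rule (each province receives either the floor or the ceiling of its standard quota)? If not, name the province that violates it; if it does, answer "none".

Standard quotas: North 1.028, South 2.299, East 3.953, West 1.397, Central 0.893, Coastal 4.150, Highland 4.280.
Webster allocation: North 1, South 2, East 4, West 1, Central 1, Coastal 4, Highland 5.
Every allocation lies between the lower and upper quota.

none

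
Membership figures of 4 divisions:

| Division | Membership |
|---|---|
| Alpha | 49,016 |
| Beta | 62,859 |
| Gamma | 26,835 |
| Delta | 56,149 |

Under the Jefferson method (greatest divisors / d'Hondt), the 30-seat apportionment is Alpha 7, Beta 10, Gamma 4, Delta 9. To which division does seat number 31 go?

Alpha

Priority for the next seat is population ÷ (current seats + 1).
Priorities: Alpha 6127.000, Beta 5714.455, Gamma 5367.000, Delta 5614.900.
Highest priority: Alpha.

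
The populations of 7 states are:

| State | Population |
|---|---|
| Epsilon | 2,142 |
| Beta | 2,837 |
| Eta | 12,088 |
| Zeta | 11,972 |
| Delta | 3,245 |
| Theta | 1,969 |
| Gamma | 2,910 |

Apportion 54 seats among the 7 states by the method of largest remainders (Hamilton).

Epsilon 3; Beta 4; Eta 18; Zeta 17; Delta 5; Theta 3; Gamma 4

Total 37163; standard divisor 37163/54 ≈ 688.204.
Standard quotas: Epsilon 3.1125, Beta 4.1223, Eta 17.5646, Zeta 17.3960, Delta 4.7152, Theta 2.8611, Gamma 4.2284.
Lower quotas: Epsilon 3, Beta 4, Eta 17, Zeta 17, Delta 4, Theta 2, Gamma 4 (sum 51, leaving 3 seats).
Remainders in descending order: Theta 0.8611, Delta 0.7152, Eta 0.5646, Zeta 0.3960, Gamma 0.2284, Beta 0.1223, Epsilon 0.1125.
Largest remainders: Theta, Delta, Eta receive the extra seats.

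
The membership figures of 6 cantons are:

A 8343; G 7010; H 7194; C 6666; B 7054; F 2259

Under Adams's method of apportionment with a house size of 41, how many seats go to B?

7

Standard divisor 38526/41 ≈ 939.659; standard quotas: A 8.879, G 7.460, H 7.656, C 7.094, B 7.507, F 2.404.
Rounding up gives 9, 8, 8, 8, 8, 3 = 44 seats, so the divisor must be adjusted.
With modified divisor 1020: modified quotas A 8.179, G 6.873, H 7.053, C 6.535, B 6.916, F 2.215.
Rounding up: A 9, G 7, H 8, C 7, B 7, F 3 (total 41).
B receives 7.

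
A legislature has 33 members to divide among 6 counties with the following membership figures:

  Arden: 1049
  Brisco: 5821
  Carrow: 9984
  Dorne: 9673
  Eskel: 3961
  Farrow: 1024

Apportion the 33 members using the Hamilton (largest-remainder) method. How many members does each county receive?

Arden 1, Brisco 6, Carrow 11, Dorne 10, Eskel 4, Farrow 1

Total 31512; standard divisor 31512/33 ≈ 954.909.
Standard quotas: Arden 1.0985, Brisco 6.0959, Carrow 10.4554, Dorne 10.1298, Eskel 4.1480, Farrow 1.0724.
Lower quotas: Arden 1, Brisco 6, Carrow 10, Dorne 10, Eskel 4, Farrow 1 (sum 32, leaving 1 seat).
Remainders in descending order: Carrow 0.4554, Eskel 0.1480, Dorne 0.1298, Arden 0.0985, Brisco 0.0959, Farrow 0.0724.
Largest remainder: Carrow receives the extra seat.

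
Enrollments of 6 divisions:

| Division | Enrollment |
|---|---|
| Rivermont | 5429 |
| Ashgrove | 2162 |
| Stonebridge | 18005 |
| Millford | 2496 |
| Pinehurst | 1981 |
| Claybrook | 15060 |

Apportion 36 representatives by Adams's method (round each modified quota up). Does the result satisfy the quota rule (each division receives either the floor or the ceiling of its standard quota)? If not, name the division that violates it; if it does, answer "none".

Standard quotas: Rivermont 4.330, Ashgrove 1.725, Stonebridge 14.362, Millford 1.991, Pinehurst 1.580, Claybrook 12.012.
Adams allocation: Rivermont 4, Ashgrove 2, Stonebridge 14, Millford 2, Pinehurst 2, Claybrook 12.
Every allocation lies between the lower and upper quota.

none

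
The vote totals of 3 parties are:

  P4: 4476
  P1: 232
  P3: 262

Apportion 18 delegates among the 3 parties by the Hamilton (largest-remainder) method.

P4 16; P1 1; P3 1

The standard divisor is 4970/18 ≈ 276.111.
Standard quotas: P4 16.211, P1 0.840, P3 0.949.
Lower quotas: P4 16, P1 0, P3 0 (sum 16, leaving 2 seats).
Remainders in descending order: P3 0.949, P1 0.840, P4 0.211.
Largest remainders: P3, P1 receive the extra seats.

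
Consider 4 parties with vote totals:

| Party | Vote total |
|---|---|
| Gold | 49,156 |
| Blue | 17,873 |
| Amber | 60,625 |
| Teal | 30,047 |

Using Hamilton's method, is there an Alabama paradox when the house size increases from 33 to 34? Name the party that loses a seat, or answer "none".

none

At 33 seats: Gold 10, Blue 4, Amber 13, Teal 6.
At 34 seats: Gold 11, Blue 4, Amber 13, Teal 6.
No party's allocation decreased.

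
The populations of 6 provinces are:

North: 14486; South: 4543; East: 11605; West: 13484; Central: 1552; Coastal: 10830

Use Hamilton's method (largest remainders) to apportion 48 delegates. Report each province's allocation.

The standard divisor is 56500/48 ≈ 1177.083.
Standard quotas: North 12.3067, South 3.8595, East 9.8591, West 11.4554, Central 1.3185, Coastal 9.2007.
Lower quotas: North 12, South 3, East 9, West 11, Central 1, Coastal 9 (sum 45, leaving 3 seats).
Remainders in descending order: South 0.8595, East 0.8591, West 0.4554, Central 0.3185, North 0.3067, Coastal 0.2007.
The surplus seats go to South, East, West.

North 12, South 4, East 10, West 12, Central 1, Coastal 9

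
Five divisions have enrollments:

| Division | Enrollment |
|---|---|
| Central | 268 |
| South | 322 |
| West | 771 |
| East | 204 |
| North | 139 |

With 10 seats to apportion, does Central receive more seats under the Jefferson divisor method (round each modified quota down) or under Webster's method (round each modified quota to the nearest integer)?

Webster

Jefferson: Central 1, South 2, West 5, East 1, North 1.
Webster: Central 2, South 2, West 4, East 1, North 1.
Central gets 1 under Jefferson and 2 under Webster.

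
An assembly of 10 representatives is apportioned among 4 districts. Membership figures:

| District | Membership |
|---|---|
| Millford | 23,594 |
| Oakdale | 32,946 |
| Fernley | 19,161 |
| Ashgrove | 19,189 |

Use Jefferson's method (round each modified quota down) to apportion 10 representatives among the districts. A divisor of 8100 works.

Millford 2, Oakdale 4, Fernley 2, Ashgrove 2

With modified divisor 8100: modified quotas Millford 2.913, Oakdale 4.067, Fernley 2.366, Ashgrove 2.369.
Rounding down: Millford 2, Oakdale 4, Fernley 2, Ashgrove 2 (total 10).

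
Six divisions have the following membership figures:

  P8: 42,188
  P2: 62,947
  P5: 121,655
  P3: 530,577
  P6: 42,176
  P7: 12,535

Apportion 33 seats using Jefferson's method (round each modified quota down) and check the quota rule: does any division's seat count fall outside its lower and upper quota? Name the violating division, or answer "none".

Standard quotas: P8 1.714, P2 2.558, P5 4.944, P3 21.561, P6 1.714, P7 0.509.
Jefferson allocation: P8 1, P2 2, P5 5, P3 24, P6 1, P7 0.
P3 has quota 21.561 (lower 21, upper 22) but receives 24 — outside the quota interval.

P3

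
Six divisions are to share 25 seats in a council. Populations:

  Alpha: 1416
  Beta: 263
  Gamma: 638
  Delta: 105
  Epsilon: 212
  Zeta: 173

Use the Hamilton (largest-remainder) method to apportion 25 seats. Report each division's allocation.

Alpha 13, Beta 2, Gamma 6, Delta 1, Epsilon 2, Zeta 1

The standard divisor is 2807/25 ≈ 112.28.
Standard quotas: Alpha 12.611, Beta 2.342, Gamma 5.682, Delta 0.935, Epsilon 1.888, Zeta 1.541.
Lower quotas: Alpha 12, Beta 2, Gamma 5, Delta 0, Epsilon 1, Zeta 1 (sum 21, leaving 4 seats).
Remainders in descending order: Delta 0.935, Epsilon 0.888, Gamma 0.682, Alpha 0.611, Zeta 0.541, Beta 0.342.
Largest remainders: Delta, Epsilon, Gamma, Alpha receive the extra seats.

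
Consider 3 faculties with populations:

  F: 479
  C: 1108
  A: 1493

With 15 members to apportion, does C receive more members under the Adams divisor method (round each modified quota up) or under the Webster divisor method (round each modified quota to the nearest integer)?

Adams: F 3, C 5, A 7.
Webster: F 2, C 6, A 7.
C gets 5 under Adams and 6 under Webster.

Webster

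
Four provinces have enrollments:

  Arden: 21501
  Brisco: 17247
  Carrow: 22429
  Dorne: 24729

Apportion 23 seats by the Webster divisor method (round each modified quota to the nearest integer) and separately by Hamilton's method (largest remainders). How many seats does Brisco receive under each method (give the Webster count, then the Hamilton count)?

Webster: Arden 6, Brisco 5, Carrow 6, Dorne 6.
Hamilton: Arden 6, Brisco 4, Carrow 6, Dorne 7.
Brisco gets 5 under Webster and 4 under Hamilton.

5 and 4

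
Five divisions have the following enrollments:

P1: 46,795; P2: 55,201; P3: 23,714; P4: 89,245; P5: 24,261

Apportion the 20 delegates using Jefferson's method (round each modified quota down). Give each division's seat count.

Standard divisor 239216/20 ≈ 11960.8; standard quotas: P1 3.912, P2 4.615, P3 1.983, P4 7.461, P5 2.028.
Rounding down gives 3, 4, 1, 7, 2 = 17 seats, so the divisor must be adjusted.
With modified divisor 11100: modified quotas P1 4.216, P2 4.973, P3 2.136, P4 8.040, P5 2.186.
Rounding down: P1 4, P2 4, P3 2, P4 8, P5 2 (total 20).

P1=4; P2=4; P3=2; P4=8; P5=2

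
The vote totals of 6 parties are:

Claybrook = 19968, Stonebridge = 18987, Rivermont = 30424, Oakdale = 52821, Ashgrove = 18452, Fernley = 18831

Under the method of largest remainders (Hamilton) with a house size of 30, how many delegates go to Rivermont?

6

The standard divisor is 159483/30 ≈ 5316.1.
Standard quotas: Claybrook 3.7561, Stonebridge 3.5716, Rivermont 5.7230, Oakdale 9.9360, Ashgrove 3.4710, Fernley 3.5423.
Lower quotas: Claybrook 3, Stonebridge 3, Rivermont 5, Oakdale 9, Ashgrove 3, Fernley 3 (sum 26, leaving 4 seats).
Remainders in descending order: Oakdale 0.9360, Claybrook 0.7561, Rivermont 0.7230, Stonebridge 0.5716, Fernley 0.5423, Ashgrove 0.4710.
The surplus seats go to Oakdale, Claybrook, Rivermont, Stonebridge.
Rivermont receives 6.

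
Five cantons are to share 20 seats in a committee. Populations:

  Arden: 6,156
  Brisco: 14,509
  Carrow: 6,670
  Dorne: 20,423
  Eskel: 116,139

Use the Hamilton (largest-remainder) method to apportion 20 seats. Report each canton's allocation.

Arden 1, Brisco 2, Carrow 1, Dorne 2, Eskel 14

Total 163897; standard divisor 163897/20 ≈ 8194.85.
Standard quotas: Arden 0.7512, Brisco 1.7705, Carrow 0.8139, Dorne 2.4922, Eskel 14.1722.
Lower quotas: Arden 0, Brisco 1, Carrow 0, Dorne 2, Eskel 14 (sum 17, leaving 3 seats).
Remainders in descending order: Carrow 0.8139, Brisco 0.7705, Arden 0.7512, Dorne 0.4922, Eskel 0.1722.
Largest remainders: Carrow, Brisco, Arden receive the extra seats.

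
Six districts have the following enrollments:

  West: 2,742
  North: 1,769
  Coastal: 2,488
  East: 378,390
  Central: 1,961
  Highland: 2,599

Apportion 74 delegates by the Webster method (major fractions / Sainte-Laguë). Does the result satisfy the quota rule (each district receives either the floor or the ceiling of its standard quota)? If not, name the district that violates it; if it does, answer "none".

East

Standard quotas: West 0.520, North 0.336, Coastal 0.472, East 71.806, Central 0.372, Highland 0.493.
Webster allocation: West 1, North 0, Coastal 0, East 73, Central 0, Highland 0.
East has quota 71.806 (lower 71, upper 72) but receives 73 — outside the quota interval.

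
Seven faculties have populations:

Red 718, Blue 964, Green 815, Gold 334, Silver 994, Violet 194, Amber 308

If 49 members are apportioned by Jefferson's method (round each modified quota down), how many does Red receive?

8

Standard divisor 4327/49 ≈ 88.306; standard quotas: Red 8.131, Blue 10.917, Green 9.229, Gold 3.782, Silver 11.256, Violet 2.197, Amber 3.488.
Rounding down gives 8, 10, 9, 3, 11, 2, 3 = 46 seats, so the divisor must be adjusted.
With modified divisor 82: modified quotas Red 8.756, Blue 11.756, Green 9.939, Gold 4.073, Silver 12.122, Violet 2.366, Amber 3.756.
Rounding down: Red 8, Blue 11, Green 9, Gold 4, Silver 12, Violet 2, Amber 3 (total 49).
Red receives 8.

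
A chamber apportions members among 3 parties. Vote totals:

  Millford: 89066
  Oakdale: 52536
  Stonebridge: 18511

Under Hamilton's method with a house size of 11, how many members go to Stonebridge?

Standard divisor: 160113 ÷ 11 ≈ 14555.727.
Standard quotas: Millford 6.1190, Oakdale 3.6093, Stonebridge 1.2717.
Lower quotas: Millford 6, Oakdale 3, Stonebridge 1 (sum 10, leaving 1 seat).
Remainders in descending order: Oakdale 0.6093, Stonebridge 0.2717, Millford 0.1190.
Largest remainder: Oakdale receives the extra seat.
Stonebridge receives 1.

1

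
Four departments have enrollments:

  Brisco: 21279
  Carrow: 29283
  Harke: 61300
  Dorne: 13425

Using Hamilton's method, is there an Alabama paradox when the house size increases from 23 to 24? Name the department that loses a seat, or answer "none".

At 23 seats: Brisco 4, Carrow 5, Harke 11, Dorne 3.
At 24 seats: Brisco 4, Carrow 6, Harke 12, Dorne 2.
Dorne drops from 3 to 2.

Dorne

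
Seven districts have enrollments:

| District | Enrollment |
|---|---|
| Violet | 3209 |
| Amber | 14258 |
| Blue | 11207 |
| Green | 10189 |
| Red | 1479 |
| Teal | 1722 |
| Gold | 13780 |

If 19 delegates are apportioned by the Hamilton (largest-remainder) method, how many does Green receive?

The standard divisor is 55844/19 ≈ 2939.158.
Standard quotas: Violet 1.0918, Amber 4.8510, Blue 3.8130, Green 3.4666, Red 0.5032, Teal 0.5859, Gold 4.6884.
Lower quotas: Violet 1, Amber 4, Blue 3, Green 3, Red 0, Teal 0, Gold 4 (sum 15, leaving 4 seats).
Remainders in descending order: Amber 0.8510, Blue 0.8130, Gold 0.6884, Teal 0.5859, Red 0.5032, Green 0.4666, Violet 0.0918.
Largest remainders: Amber, Blue, Gold, Teal receive the extra seats.
Green receives 3.

3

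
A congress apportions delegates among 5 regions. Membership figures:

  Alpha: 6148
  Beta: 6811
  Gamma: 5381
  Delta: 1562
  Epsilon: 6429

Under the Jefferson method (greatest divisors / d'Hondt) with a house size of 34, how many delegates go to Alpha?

8

Standard divisor 26331/34 ≈ 774.441; standard quotas: Alpha 7.939, Beta 8.795, Gamma 6.948, Delta 2.017, Epsilon 8.301.
Rounding down gives 7, 8, 6, 2, 8 = 31 seats, so the divisor must be adjusted.
With modified divisor 740: modified quotas Alpha 8.308, Beta 9.204, Gamma 7.272, Delta 2.111, Epsilon 8.688.
Rounding down: Alpha 8, Beta 9, Gamma 7, Delta 2, Epsilon 8 (total 34).
Alpha receives 8.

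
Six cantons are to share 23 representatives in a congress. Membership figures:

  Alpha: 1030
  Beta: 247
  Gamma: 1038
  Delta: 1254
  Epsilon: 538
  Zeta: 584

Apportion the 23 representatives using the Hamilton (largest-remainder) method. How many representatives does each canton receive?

Standard divisor: 4691 ÷ 23 ≈ 203.957.
Standard quotas: Alpha 5.050, Beta 1.211, Gamma 5.089, Delta 6.148, Epsilon 2.638, Zeta 2.863.
Lower quotas: Alpha 5, Beta 1, Gamma 5, Delta 6, Epsilon 2, Zeta 2 (sum 21, leaving 2 seats).
Remainders in descending order: Zeta 0.863, Epsilon 0.638, Beta 0.211, Delta 0.148, Gamma 0.089, Alpha 0.050.
The surplus seats go to Zeta, Epsilon.

Alpha: 5, Beta: 1, Gamma: 5, Delta: 6, Epsilon: 3, Zeta: 3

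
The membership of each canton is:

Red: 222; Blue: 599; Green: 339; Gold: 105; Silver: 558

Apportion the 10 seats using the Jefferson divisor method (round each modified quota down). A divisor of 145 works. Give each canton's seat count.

Red 1; Blue 4; Green 2; Gold 0; Silver 3

With modified divisor 145: modified quotas Red 1.531, Blue 4.131, Green 2.338, Gold 0.724, Silver 3.848.
Rounding down: Red 1, Blue 4, Green 2, Gold 0, Silver 3 (total 10).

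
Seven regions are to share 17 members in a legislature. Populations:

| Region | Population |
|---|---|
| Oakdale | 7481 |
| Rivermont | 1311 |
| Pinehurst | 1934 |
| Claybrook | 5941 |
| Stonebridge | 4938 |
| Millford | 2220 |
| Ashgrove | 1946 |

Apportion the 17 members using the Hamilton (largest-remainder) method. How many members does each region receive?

Oakdale 5, Rivermont 1, Pinehurst 1, Claybrook 4, Stonebridge 3, Millford 2, Ashgrove 1

Total 25771; standard divisor 25771/17 ≈ 1515.941.
Standard quotas: Oakdale 4.9349, Rivermont 0.8648, Pinehurst 1.2758, Claybrook 3.9190, Stonebridge 3.2574, Millford 1.4644, Ashgrove 1.2837.
Lower quotas: Oakdale 4, Rivermont 0, Pinehurst 1, Claybrook 3, Stonebridge 3, Millford 1, Ashgrove 1 (sum 13, leaving 4 seats).
Remainders in descending order: Oakdale 0.9349, Claybrook 0.9190, Rivermont 0.8648, Millford 0.4644, Ashgrove 0.2837, Pinehurst 0.2758, Stonebridge 0.2574.
The surplus seats go to Oakdale, Claybrook, Rivermont, Millford.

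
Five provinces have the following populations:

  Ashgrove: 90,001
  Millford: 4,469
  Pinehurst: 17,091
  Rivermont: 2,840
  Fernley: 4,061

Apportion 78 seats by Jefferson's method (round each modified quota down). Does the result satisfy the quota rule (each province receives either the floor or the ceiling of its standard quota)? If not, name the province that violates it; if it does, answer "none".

Ashgrove

Standard quotas: Ashgrove 59.260, Millford 2.943, Pinehurst 11.253, Rivermont 1.870, Fernley 2.674.
Jefferson allocation: Ashgrove 61, Millford 3, Pinehurst 11, Rivermont 1, Fernley 2.
Ashgrove has quota 59.260 (lower 59, upper 60) but receives 61 — outside the quota interval.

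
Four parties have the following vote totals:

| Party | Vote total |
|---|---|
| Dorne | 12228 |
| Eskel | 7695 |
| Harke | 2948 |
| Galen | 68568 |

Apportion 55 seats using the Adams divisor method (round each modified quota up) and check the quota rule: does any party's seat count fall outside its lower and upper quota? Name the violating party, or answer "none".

Standard quotas: Dorne 7.355, Eskel 4.628, Harke 1.773, Galen 41.243.
Adams allocation: Dorne 8, Eskel 5, Harke 2, Galen 40.
Galen has quota 41.243 (lower 41, upper 42) but receives 40 — outside the quota interval.

Galen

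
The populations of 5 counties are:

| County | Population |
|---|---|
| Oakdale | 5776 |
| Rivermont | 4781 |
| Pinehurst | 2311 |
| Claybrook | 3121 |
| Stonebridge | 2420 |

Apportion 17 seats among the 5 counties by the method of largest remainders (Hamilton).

Total 18409; standard divisor 18409/17 ≈ 1082.882.
Standard quotas: Oakdale 5.3339, Rivermont 4.4151, Pinehurst 2.1341, Claybrook 2.8821, Stonebridge 2.2348.
Lower quotas: Oakdale 5, Rivermont 4, Pinehurst 2, Claybrook 2, Stonebridge 2 (sum 15, leaving 2 seats).
Remainders in descending order: Claybrook 0.8821, Rivermont 0.4151, Oakdale 0.3339, Stonebridge 0.2348, Pinehurst 0.1341.
Largest remainders: Claybrook, Rivermont receive the extra seats.

Oakdale 5; Rivermont 5; Pinehurst 2; Claybrook 3; Stonebridge 2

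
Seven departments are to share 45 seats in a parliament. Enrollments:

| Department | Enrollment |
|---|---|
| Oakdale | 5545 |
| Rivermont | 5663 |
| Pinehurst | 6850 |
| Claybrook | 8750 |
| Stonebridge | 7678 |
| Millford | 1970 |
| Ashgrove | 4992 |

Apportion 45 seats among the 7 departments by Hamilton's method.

The standard divisor is 41448/45 ≈ 921.067.
Standard quotas: Oakdale 6.0202, Rivermont 6.1483, Pinehurst 7.4370, Claybrook 9.4999, Stonebridge 8.3360, Millford 2.1388, Ashgrove 5.4198.
Lower quotas: Oakdale 6, Rivermont 6, Pinehurst 7, Claybrook 9, Stonebridge 8, Millford 2, Ashgrove 5 (sum 43, leaving 2 seats).
Remainders in descending order: Claybrook 0.4999, Pinehurst 0.4370, Ashgrove 0.4198, Stonebridge 0.3360, Rivermont 0.1483, Millford 0.1388, Oakdale 0.0202.
Largest remainders: Claybrook, Pinehurst receive the extra seats.

Oakdale: 6; Rivermont: 6; Pinehurst: 8; Claybrook: 10; Stonebridge: 8; Millford: 2; Ashgrove: 5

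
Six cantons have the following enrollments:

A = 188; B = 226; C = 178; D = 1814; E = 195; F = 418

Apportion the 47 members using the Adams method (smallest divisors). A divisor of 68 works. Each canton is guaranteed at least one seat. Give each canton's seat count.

A: 3; B: 4; C: 3; D: 27; E: 3; F: 7

With modified divisor 68: modified quotas A 2.765, B 3.324, C 2.618, D 26.676, E 2.868, F 6.147.
Rounding up: A 3, B 4, C 3, D 27, E 3, F 7 (total 47).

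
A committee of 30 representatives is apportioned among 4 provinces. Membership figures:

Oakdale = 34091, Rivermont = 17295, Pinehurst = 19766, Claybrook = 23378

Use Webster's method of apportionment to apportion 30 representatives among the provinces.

Oakdale 11, Rivermont 6, Pinehurst 6, Claybrook 7

Standard divisor 94530/30 ≈ 3151; standard quotas: Oakdale 10.819, Rivermont 5.489, Pinehurst 6.273, Claybrook 7.419.
Rounding to the nearest integer gives 11, 5, 6, 7 = 29 seats, so the divisor must be adjusted.
With modified divisor 3130: modified quotas Oakdale 10.892, Rivermont 5.526, Pinehurst 6.315, Claybrook 7.469.
Rounding to the nearest integer: Oakdale 11, Rivermont 6, Pinehurst 6, Claybrook 7 (total 30).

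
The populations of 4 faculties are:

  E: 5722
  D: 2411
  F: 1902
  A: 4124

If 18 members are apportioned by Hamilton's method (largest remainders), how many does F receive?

Standard divisor: 14159 ÷ 18 ≈ 786.611.
Standard quotas: E 7.2742, D 3.0650, F 2.4180, A 5.2427.
Lower quotas: E 7, D 3, F 2, A 5 (sum 17, leaving 1 seat).
Remainders in descending order: F 0.4180, E 0.2742, A 0.2427, D 0.0650.
The surplus seat goes to F.
F receives 3.

3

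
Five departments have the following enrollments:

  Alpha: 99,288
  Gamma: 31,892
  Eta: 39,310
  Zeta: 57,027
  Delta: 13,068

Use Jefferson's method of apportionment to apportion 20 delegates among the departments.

Alpha: 9, Gamma: 2, Eta: 3, Zeta: 5, Delta: 1

Standard divisor 240585/20 ≈ 12029.25; standard quotas: Alpha 8.254, Gamma 2.651, Eta 3.268, Zeta 4.741, Delta 1.086.
Rounding down gives 8, 2, 3, 4, 1 = 18 seats, so the divisor must be adjusted.
With modified divisor 10800: modified quotas Alpha 9.193, Gamma 2.953, Eta 3.640, Zeta 5.280, Delta 1.210.
Rounding down: Alpha 9, Gamma 2, Eta 3, Zeta 5, Delta 1 (total 20).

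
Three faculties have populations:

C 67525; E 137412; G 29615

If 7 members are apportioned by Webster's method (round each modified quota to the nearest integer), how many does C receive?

2

Standard divisor 234552/7 ≈ 33507.429; standard quotas: C 2.015, E 4.101, G 0.884.
Rounding to the nearest integer gives C 2, E 4, G 1 — total 7, matching the house size, so no adjustment is needed.
C receives 2.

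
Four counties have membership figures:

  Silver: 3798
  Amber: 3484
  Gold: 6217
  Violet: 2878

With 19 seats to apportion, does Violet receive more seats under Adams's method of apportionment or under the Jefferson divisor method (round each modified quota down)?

Adams: Silver 4, Amber 4, Gold 7, Violet 4.
Jefferson: Silver 4, Amber 4, Gold 8, Violet 3.
Violet gets 4 under Adams and 3 under Jefferson.

Adams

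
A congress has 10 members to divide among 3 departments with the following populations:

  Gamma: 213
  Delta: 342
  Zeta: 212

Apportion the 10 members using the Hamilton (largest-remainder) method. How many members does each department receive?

Total 767; standard divisor 767/10 ≈ 76.7.
Standard quotas: Gamma 2.777, Delta 4.459, Zeta 2.764.
Lower quotas: Gamma 2, Delta 4, Zeta 2 (sum 8, leaving 2 seats).
Remainders in descending order: Gamma 0.777, Zeta 0.764, Delta 0.459.
The surplus seats go to Gamma, Zeta.

Gamma 3, Delta 4, Zeta 3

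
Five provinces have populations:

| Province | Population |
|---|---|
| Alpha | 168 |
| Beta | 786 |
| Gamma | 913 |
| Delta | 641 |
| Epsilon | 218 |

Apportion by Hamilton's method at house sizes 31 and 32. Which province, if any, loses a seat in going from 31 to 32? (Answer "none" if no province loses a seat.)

At 31 seats: Alpha 2, Beta 9, Gamma 10, Delta 7, Epsilon 3.
At 32 seats: Alpha 2, Beta 9, Gamma 11, Delta 7, Epsilon 3.
No province's allocation decreased.

none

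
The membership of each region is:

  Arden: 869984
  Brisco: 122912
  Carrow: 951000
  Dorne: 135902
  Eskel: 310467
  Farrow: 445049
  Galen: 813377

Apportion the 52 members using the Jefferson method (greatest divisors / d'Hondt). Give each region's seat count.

Arden: 13, Brisco: 1, Carrow: 14, Dorne: 2, Eskel: 4, Farrow: 6, Galen: 12

Standard divisor 3648691/52 ≈ 70167.135; standard quotas: Arden 12.399, Brisco 1.752, Carrow 13.553, Dorne 1.937, Eskel 4.425, Farrow 6.343, Galen 11.592.
Rounding down gives 12, 1, 13, 1, 4, 6, 11 = 48 seats, so the divisor must be adjusted.
With modified divisor 65300: modified quotas Arden 13.323, Brisco 1.882, Carrow 14.564, Dorne 2.081, Eskel 4.754, Farrow 6.815, Galen 12.456.
Rounding down: Arden 13, Brisco 1, Carrow 14, Dorne 2, Eskel 4, Farrow 6, Galen 12 (total 52).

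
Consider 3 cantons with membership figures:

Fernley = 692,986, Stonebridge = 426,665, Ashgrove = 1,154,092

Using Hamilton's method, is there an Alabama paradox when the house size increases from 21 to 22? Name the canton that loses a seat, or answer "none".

At 21 seats: Fernley 6, Stonebridge 4, Ashgrove 11.
At 22 seats: Fernley 7, Stonebridge 4, Ashgrove 11.
No canton's allocation decreased.

none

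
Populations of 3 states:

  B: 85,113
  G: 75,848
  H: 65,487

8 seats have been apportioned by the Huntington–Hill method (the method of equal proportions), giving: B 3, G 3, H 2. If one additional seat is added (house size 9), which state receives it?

Priority for the next seat is population ÷ (√(s·(s+1))).
Priorities: B 24570.007, G 21895.432, H 26734.956.
Highest priority: H.

H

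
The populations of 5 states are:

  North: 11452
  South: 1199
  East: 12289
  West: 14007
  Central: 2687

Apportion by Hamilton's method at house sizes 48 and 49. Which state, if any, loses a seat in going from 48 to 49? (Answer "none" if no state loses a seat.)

South

At 48 seats: North 13, South 2, East 14, West 16, Central 3.
At 49 seats: North 14, South 1, East 14, West 17, Central 3.
South drops from 2 to 1.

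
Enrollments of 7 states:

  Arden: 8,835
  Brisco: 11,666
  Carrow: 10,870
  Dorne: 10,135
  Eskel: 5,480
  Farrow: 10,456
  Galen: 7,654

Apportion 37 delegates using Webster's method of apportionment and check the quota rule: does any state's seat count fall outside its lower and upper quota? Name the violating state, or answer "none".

Standard quotas: Arden 5.022, Brisco 6.631, Carrow 6.178, Dorne 5.761, Eskel 3.115, Farrow 5.943, Galen 4.350.
Webster allocation: Arden 5, Brisco 7, Carrow 6, Dorne 6, Eskel 3, Farrow 6, Galen 4.
Every allocation lies between the lower and upper quota.

none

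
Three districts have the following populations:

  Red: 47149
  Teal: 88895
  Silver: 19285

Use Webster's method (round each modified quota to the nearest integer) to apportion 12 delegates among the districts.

Red: 4, Teal: 7, Silver: 1

Standard divisor 155329/12 ≈ 12944.083; standard quotas: Red 3.643, Teal 6.868, Silver 1.490.
Rounding to the nearest integer gives Red 4, Teal 7, Silver 1 — total 12, matching the house size, so no adjustment is needed.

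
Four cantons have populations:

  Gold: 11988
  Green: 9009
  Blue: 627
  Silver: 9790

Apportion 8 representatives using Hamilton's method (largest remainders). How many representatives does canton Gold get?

Total 31414; standard divisor 31414/8 ≈ 3926.75.
Standard quotas: Gold 3.0529, Green 2.2943, Blue 0.1597, Silver 2.4932.
Lower quotas: Gold 3, Green 2, Blue 0, Silver 2 (sum 7, leaving 1 seat).
Remainders in descending order: Silver 0.4932, Green 0.2943, Blue 0.1597, Gold 0.0529.
Largest remainder: Silver receives the extra seat.
Gold receives 3.

3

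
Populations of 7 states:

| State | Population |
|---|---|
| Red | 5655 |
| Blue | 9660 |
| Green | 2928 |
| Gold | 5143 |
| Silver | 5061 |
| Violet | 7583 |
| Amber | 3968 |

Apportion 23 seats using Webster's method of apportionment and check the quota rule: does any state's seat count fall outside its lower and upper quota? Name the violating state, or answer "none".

none

Standard quotas: Red 3.252, Blue 5.555, Green 1.684, Gold 2.957, Silver 2.910, Violet 4.360, Amber 2.282.
Webster allocation: Red 3, Blue 6, Green 2, Gold 3, Silver 3, Violet 4, Amber 2.
Every allocation lies between the lower and upper quota.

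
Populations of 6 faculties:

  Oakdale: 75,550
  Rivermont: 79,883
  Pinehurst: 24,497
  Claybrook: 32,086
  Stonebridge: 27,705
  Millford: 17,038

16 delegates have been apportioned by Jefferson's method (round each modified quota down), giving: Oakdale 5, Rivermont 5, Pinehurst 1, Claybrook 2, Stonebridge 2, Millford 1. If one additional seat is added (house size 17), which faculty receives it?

Priority for the next seat is population ÷ (current seats + 1).
Priorities: Oakdale 12591.667, Rivermont 13313.833, Pinehurst 12248.500, Claybrook 10695.333, Stonebridge 9235.000, Millford 8519.000.
Highest priority: Rivermont.

Rivermont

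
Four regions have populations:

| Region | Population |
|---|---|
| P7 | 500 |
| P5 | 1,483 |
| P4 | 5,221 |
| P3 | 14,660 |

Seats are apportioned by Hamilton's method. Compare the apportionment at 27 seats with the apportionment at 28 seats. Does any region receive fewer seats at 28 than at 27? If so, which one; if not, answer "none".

P7

At 27 seats: P7 1, P5 2, P4 6, P3 18.
At 28 seats: P7 0, P5 2, P4 7, P3 19.
P7 drops from 1 to 0.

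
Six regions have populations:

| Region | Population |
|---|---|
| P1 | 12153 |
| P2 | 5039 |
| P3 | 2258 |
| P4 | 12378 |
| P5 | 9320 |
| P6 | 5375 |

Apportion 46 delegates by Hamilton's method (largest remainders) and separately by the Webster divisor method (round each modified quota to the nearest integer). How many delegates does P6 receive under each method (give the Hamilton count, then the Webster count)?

Hamilton: P1 12, P2 5, P3 2, P4 12, P5 9, P6 6.
Webster: P1 12, P2 5, P3 2, P4 13, P5 9, P6 5.
P6 gets 6 under Hamilton and 5 under Webster.

6 and 5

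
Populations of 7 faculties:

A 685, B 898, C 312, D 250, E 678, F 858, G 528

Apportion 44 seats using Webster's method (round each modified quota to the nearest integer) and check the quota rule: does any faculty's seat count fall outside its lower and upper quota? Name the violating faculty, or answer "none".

Standard quotas: A 7.161, B 9.388, C 3.262, D 2.613, E 7.088, F 8.969, G 5.520.
Webster allocation: A 7, B 9, C 3, D 3, E 7, F 9, G 6.
Every allocation lies between the lower and upper quota.

none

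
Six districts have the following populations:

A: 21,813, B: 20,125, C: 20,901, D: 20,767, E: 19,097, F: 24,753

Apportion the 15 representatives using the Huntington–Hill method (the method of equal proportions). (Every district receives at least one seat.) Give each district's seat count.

A: 3; B: 2; C: 3; D: 2; E: 2; F: 3

With divisor 8505: modified quotas A 2.565, B 2.366, C 2.457, D 2.442, E 2.245, F 2.910.
Geometric-mean thresholds: A √(2·3)=2.449, B √(2·3)=2.449, C √(2·3)=2.449, D √(2·3)=2.449, E √(2·3)=2.449, F √(2·3)=2.449.
Each quota rounded against its threshold gives A 3, B 2, C 3, D 2, E 2, F 3 (total 15).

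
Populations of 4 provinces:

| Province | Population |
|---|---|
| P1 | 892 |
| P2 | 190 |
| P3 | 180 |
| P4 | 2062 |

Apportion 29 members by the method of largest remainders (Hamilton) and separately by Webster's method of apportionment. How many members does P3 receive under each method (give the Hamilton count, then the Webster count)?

1 and 2

Hamilton: P1 8, P2 2, P3 1, P4 18.
Webster: P1 8, P2 2, P3 2, P4 17.
P3 gets 1 under Hamilton and 2 under Webster.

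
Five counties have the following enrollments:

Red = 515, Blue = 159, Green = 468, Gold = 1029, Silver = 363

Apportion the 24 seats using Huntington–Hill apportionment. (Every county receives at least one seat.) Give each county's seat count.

Red: 5; Blue: 2; Green: 4; Gold: 10; Silver: 3

With divisor 107: modified quotas Red 4.813, Blue 1.486, Green 4.374, Gold 9.617, Silver 3.393.
Geometric-mean thresholds: Red √(4·5)=4.472, Blue √(1·2)=1.414, Green √(4·5)=4.472, Gold √(9·10)=9.487, Silver √(3·4)=3.464.
Each quota rounded against its threshold gives Red 5, Blue 2, Green 4, Gold 10, Silver 3 (total 24).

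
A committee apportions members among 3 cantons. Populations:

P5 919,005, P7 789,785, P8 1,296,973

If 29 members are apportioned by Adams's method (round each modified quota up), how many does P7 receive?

8

Standard divisor 3005763/29 ≈ 103647; standard quotas: P5 8.867, P7 7.620, P8 12.513.
Rounding up gives 9, 8, 13 = 30 seats, so the divisor must be adjusted.
With modified divisor 110500: modified quotas P5 8.317, P7 7.147, P8 11.737.
Rounding up: P5 9, P7 8, P8 12 (total 29).
P7 receives 8.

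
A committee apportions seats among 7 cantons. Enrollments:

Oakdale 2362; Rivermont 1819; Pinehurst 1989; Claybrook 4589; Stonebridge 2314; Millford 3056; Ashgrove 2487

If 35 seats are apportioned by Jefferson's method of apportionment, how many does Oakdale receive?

4

Standard divisor 18616/35 ≈ 531.886; standard quotas: Oakdale 4.441, Rivermont 3.420, Pinehurst 3.740, Claybrook 8.628, Stonebridge 4.351, Millford 5.746, Ashgrove 4.676.
Rounding down gives 4, 3, 3, 8, 4, 5, 4 = 31 seats, so the divisor must be adjusted.
With modified divisor 480: modified quotas Oakdale 4.921, Rivermont 3.790, Pinehurst 4.144, Claybrook 9.560, Stonebridge 4.821, Millford 6.367, Ashgrove 5.181.
Rounding down: Oakdale 4, Rivermont 3, Pinehurst 4, Claybrook 9, Stonebridge 4, Millford 6, Ashgrove 5 (total 35).
Oakdale receives 4.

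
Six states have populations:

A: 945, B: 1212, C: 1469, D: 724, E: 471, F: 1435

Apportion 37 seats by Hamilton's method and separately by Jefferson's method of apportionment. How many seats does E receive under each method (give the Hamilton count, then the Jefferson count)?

Hamilton: A 6, B 7, C 9, D 4, E 3, F 8.
Jefferson: A 6, B 7, C 9, D 4, E 2, F 9.
E gets 3 under Hamilton and 2 under Jefferson.

3 and 2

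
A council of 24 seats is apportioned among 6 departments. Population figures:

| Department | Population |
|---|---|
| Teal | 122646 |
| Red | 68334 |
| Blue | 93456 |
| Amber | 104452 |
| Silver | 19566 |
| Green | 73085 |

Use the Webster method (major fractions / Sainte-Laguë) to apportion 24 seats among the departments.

Teal 6, Red 3, Blue 5, Amber 5, Silver 1, Green 4

Standard divisor 481539/24 ≈ 20064.125; standard quotas: Teal 6.113, Red 3.406, Blue 4.658, Amber 5.206, Silver 0.975, Green 3.643.
Rounding to the nearest integer gives Teal 6, Red 3, Blue 5, Amber 5, Silver 1, Green 4 — total 24, matching the house size, so no adjustment is needed.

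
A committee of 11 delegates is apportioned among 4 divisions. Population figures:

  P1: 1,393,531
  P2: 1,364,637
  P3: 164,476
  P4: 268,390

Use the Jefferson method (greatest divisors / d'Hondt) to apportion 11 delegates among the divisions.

Standard divisor 3191034/11 ≈ 290094; standard quotas: P1 4.804, P2 4.704, P3 0.567, P4 0.925.
Rounding down gives 4, 4, 0, 0 = 8 seats, so the divisor must be adjusted.
With modified divisor 250300: modified quotas P1 5.567, P2 5.452, P3 0.657, P4 1.072.
Rounding down: P1 5, P2 5, P3 0, P4 1 (total 11).

P1: 5; P2: 5; P3: 0; P4: 1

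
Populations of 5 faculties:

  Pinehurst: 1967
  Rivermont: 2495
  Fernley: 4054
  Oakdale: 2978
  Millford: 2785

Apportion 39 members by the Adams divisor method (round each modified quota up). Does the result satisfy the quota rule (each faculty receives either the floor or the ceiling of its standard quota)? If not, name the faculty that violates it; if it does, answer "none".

Standard quotas: Pinehurst 5.372, Rivermont 6.815, Fernley 11.073, Oakdale 8.134, Millford 7.607.
Adams allocation: Pinehurst 5, Rivermont 7, Fernley 11, Oakdale 8, Millford 8.
Every allocation lies between the lower and upper quota.

none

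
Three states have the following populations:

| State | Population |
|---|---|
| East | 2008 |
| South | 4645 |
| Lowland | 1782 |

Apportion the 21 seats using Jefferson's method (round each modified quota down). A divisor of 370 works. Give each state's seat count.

East: 5, South: 12, Lowland: 4

With modified divisor 370: modified quotas East 5.427, South 12.554, Lowland 4.816.
Rounding down: East 5, South 12, Lowland 4 (total 21).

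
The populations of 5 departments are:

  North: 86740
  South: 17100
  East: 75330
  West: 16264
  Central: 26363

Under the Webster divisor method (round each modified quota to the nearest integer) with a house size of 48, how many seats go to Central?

6

Standard divisor 221797/48 ≈ 4620.771; standard quotas: North 18.772, South 3.701, East 16.302, West 3.520, Central 5.705.
Rounding to the nearest integer gives 19, 4, 16, 4, 6 = 49 seats, so the divisor must be adjusted.
With modified divisor 4676.11: modified quotas North 18.550, South 3.657, East 16.110, West 3.478, Central 5.638.
Rounding to the nearest integer: North 19, South 4, East 16, West 3, Central 6 (total 48).
Central receives 6.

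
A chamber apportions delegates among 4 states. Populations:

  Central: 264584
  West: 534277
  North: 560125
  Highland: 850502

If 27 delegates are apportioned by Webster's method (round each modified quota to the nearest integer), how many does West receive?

Standard divisor 2209488/27 ≈ 81832.889; standard quotas: Central 3.233, West 6.529, North 6.845, Highland 10.393.
Rounding to the nearest integer gives Central 3, West 7, North 7, Highland 10 — total 27, matching the house size, so no adjustment is needed.
West receives 7.

7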